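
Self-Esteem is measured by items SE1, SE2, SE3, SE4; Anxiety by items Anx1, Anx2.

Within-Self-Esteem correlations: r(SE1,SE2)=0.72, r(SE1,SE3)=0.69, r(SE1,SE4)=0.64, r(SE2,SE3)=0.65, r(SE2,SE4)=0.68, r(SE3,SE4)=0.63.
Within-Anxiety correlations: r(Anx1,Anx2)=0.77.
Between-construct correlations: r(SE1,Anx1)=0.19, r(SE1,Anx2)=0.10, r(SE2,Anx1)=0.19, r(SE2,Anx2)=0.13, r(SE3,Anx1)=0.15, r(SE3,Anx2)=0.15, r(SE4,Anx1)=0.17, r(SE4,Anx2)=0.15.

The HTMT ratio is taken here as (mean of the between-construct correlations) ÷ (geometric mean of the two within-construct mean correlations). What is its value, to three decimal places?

0.214

Between-construct mean = 1.23/8 = 0.1538.
Mean within-SE = 4.01/6 = 0.6683; mean within-Anx = 0.77/1 = 0.7700.
Geometric mean = √(0.6683 × 0.7700) = 0.7173.
HTMT = 0.1538 / 0.7173 = 0.214.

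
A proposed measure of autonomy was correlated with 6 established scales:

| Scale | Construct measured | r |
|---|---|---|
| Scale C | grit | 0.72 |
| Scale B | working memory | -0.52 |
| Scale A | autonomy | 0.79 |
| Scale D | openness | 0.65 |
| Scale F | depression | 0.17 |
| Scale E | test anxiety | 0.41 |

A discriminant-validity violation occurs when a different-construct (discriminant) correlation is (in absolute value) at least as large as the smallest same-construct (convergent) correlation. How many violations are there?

Convergent (same construct = autonomy): Scale A.
Smallest convergent = 0.79. Discriminant |r|: 0.72, 0.52, 0.65, 0.17, 0.41; count ≥ 0.79 → 0.

0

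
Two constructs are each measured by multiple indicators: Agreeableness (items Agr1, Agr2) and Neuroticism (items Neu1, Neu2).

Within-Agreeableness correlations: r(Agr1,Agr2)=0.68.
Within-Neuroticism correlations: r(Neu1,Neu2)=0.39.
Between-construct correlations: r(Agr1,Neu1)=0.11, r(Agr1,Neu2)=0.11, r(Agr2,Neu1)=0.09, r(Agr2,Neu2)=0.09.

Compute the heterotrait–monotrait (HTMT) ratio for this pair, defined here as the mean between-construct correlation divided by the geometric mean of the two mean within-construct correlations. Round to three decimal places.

Between-construct mean = 0.40/4 = 0.1000.
Mean within-Agr = 0.68/1 = 0.6800; mean within-Neu = 0.39/1 = 0.3900.
Geometric mean = √(0.6800 × 0.3900) = 0.5150.
HTMT = 0.1000 / 0.5150 = 0.194.

0.194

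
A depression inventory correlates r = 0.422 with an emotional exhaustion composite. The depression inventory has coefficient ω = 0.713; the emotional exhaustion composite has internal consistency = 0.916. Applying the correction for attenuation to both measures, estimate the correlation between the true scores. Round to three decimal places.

0.522

r_true = r_obs / √(r_xx · r_yy) = 0.422 / √(0.713 × 0.916) = 0.422 / √0.653108 = 0.422 / 0.8082 ≈ 0.522.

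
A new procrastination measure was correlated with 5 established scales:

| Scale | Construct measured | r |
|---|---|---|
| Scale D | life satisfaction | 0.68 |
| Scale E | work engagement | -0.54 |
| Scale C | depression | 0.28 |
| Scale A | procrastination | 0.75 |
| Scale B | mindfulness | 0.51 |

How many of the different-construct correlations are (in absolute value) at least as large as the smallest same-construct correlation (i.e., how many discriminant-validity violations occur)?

0

Convergent (same construct = procrastination): Scale A.
Smallest convergent = 0.75. Discriminant |r|: 0.68, 0.54, 0.28, 0.51; count ≥ 0.75 → 0.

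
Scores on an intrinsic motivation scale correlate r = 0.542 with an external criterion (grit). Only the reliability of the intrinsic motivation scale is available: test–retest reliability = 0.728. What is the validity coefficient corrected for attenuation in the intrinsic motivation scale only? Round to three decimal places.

Single correction: r_c = r_obs / √r_xx = 0.542 / √0.728 = 0.542 / 0.8532 ≈ 0.635.

0.635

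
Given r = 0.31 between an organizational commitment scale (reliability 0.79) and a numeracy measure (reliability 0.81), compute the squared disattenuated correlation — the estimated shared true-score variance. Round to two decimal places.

0.15

Disattenuated r = 0.31 / √(0.79 × 0.81) = 0.31 / 0.7999 = 0.3875.
Shared true-score variance = 0.3875² = 0.1502 ≈ 0.15.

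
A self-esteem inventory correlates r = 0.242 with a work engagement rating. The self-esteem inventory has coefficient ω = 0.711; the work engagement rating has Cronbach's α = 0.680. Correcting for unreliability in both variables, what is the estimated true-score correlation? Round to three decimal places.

r_true = r_obs / √(r_xx · r_yy) = 0.242 / √(0.711 × 0.680) = 0.242 / √0.483480 = 0.242 / 0.6953 ≈ 0.348.

0.348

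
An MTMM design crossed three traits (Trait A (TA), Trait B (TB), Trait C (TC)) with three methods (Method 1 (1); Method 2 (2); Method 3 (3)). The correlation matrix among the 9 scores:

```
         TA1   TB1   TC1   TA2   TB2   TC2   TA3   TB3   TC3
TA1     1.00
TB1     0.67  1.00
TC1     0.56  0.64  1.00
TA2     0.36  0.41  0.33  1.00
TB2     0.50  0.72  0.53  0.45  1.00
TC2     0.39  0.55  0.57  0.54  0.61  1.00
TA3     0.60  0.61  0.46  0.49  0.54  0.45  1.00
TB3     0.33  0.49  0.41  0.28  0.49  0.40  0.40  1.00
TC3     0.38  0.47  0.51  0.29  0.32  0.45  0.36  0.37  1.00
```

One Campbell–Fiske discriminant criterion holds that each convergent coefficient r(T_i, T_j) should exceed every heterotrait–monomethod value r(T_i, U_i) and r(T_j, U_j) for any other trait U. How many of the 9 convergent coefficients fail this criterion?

Checking each validity diagonal entry against its comparison values:
TA (methods 1·2): 0.36 vs {0.67, 0.45, 0.56, 0.54} → fail.
TA (methods 1·3): 0.60 vs {0.67, 0.40, 0.56, 0.36} → fail.
TA (methods 2·3): 0.49 vs {0.45, 0.40, 0.54, 0.36} → fail.
TB (methods 1·2): 0.72 vs {0.67, 0.45, 0.64, 0.61} → pass.
TB (methods 1·3): 0.49 vs {0.67, 0.40, 0.64, 0.37} → fail.
TB (methods 2·3): 0.49 vs {0.45, 0.40, 0.61, 0.37} → fail.
TC (methods 1·2): 0.57 vs {0.56, 0.54, 0.64, 0.61} → fail.
TC (methods 1·3): 0.51 vs {0.56, 0.36, 0.64, 0.37} → fail.
TC (methods 2·3): 0.45 vs {0.54, 0.36, 0.61, 0.37} → fail.
8 of 9 fail.

8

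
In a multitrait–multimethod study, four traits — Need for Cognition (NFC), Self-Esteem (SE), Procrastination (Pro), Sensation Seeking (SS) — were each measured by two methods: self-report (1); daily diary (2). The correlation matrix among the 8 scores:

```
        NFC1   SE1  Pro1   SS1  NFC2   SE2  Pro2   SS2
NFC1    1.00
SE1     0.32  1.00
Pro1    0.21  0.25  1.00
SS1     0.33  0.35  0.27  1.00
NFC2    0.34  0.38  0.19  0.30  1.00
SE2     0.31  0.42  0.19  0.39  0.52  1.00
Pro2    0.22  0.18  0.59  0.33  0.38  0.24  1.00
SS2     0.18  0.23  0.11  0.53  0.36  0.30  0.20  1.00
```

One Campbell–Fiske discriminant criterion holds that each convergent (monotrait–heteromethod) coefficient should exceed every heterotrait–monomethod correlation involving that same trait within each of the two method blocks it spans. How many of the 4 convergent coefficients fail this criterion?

Each convergent coefficient versus the relevant comparison correlations:
NFC (methods 1·2): 0.34 vs {0.32, 0.52, 0.21, 0.38, 0.33, 0.36} → fail.
SE (methods 1·2): 0.42 vs {0.32, 0.52, 0.25, 0.24, 0.35, 0.30} → fail.
Pro (methods 1·2): 0.59 vs {0.21, 0.38, 0.25, 0.24, 0.27, 0.20} → pass.
SS (methods 1·2): 0.53 vs {0.33, 0.36, 0.35, 0.30, 0.27, 0.20} → pass.
2 of 4 fail.

2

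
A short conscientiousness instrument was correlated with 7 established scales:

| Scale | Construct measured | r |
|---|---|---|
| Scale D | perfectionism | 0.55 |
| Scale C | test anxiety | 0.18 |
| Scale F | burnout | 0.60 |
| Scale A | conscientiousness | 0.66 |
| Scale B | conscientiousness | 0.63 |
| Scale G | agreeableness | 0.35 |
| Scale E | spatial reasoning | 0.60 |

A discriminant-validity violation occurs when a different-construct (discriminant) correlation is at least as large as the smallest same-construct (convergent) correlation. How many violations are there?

Convergent (same construct = conscientiousness): Scale A, Scale B.
Smallest convergent = 0.63. Discriminant values: 0.55, 0.18, 0.60, 0.35, 0.60; count ≥ 0.63 → 0.

0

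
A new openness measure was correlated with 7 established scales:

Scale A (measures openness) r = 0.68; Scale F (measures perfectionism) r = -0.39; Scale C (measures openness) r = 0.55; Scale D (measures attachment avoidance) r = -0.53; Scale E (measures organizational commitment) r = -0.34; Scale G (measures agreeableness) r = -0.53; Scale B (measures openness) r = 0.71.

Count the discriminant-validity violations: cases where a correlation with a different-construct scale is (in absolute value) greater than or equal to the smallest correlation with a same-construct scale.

Convergent (same construct = openness): Scale A, Scale C, Scale B.
Smallest convergent = 0.55. Discriminant |r|: 0.39, 0.53, 0.34, 0.53; count ≥ 0.55 → 0.

0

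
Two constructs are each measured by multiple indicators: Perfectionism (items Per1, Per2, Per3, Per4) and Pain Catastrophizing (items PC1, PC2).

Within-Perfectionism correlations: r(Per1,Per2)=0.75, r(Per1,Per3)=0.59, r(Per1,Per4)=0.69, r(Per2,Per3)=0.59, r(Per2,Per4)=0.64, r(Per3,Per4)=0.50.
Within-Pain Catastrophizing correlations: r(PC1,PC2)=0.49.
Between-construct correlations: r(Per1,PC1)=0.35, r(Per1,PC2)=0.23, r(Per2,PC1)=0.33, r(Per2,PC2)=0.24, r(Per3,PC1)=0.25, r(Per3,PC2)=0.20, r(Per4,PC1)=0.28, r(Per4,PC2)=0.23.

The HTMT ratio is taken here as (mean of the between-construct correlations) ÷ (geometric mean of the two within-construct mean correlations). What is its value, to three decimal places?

0.476

Between-construct mean = 2.11/8 = 0.2638.
Mean within-Per = 3.76/6 = 0.6267; mean within-PC = 0.49/1 = 0.4900.
Geometric mean = √(0.6267 × 0.4900) = 0.5542.
HTMT = 0.2638 / 0.5542 = 0.476.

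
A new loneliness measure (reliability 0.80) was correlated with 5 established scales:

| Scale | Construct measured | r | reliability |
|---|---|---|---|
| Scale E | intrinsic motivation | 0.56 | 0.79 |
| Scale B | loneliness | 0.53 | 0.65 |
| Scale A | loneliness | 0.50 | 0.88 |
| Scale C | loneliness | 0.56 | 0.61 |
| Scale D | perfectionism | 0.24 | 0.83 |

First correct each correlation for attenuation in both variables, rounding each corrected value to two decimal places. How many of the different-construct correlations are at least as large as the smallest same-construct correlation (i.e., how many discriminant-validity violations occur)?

1

Disattenuated r (r / √(r_scale · r_new)):
  Scale E (disc): 0.56 / √(0.79·0.80) = 0.70
  Scale B (conv): 0.53 / √(0.65·0.80) = 0.73
  Scale A (conv): 0.50 / √(0.88·0.80) = 0.60
  Scale C (conv): 0.56 / √(0.61·0.80) = 0.80
  Scale D (disc): 0.24 / √(0.83·0.80) = 0.29
Smallest convergent = 0.60. Discriminant values: 0.70, 0.29; count ≥ 0.60 → 1.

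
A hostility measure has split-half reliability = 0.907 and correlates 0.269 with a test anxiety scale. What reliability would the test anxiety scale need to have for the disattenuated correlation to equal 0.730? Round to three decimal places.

0.150

r_true = r_obs / √(r_xx · r_yy) ⇒ 0.730 = 0.269 / √(0.907 · r_yy).
√(0.907 · r_yy) = 0.269 / 0.730 = 0.3685; 0.907 · r_yy = 0.1358; r_yy = 0.1358 / 0.907 ≈ 0.150.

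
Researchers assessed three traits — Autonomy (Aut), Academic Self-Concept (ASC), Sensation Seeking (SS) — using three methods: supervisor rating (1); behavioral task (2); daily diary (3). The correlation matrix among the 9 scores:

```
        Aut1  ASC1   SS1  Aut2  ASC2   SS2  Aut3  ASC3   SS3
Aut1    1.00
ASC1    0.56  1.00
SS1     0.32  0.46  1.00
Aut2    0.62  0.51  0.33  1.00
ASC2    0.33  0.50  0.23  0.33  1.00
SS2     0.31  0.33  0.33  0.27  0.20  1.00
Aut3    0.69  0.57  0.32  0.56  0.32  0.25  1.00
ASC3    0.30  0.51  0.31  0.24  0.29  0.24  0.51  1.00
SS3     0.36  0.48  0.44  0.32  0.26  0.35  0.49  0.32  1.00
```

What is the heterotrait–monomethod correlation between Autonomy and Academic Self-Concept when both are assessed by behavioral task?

Different traits, same method: r(Aut2, ASC2) = 0.33.

0.33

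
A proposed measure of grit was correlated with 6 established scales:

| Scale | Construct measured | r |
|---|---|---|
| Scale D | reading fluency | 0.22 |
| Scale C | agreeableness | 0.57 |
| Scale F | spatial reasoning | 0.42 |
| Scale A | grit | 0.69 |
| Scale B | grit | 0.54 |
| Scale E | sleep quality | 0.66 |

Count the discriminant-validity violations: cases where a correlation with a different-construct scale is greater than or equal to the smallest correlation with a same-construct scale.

2

Convergent (same construct = grit): Scale A, Scale B.
Smallest convergent = 0.54. Discriminant values: 0.22, 0.57, 0.42, 0.66; count ≥ 0.54 → 2.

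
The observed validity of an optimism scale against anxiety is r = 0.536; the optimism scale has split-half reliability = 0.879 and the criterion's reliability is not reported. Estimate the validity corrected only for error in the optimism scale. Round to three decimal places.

0.572

Single correction: r_c = r_obs / √r_xx = 0.536 / √0.879 = 0.536 / 0.9375 ≈ 0.572.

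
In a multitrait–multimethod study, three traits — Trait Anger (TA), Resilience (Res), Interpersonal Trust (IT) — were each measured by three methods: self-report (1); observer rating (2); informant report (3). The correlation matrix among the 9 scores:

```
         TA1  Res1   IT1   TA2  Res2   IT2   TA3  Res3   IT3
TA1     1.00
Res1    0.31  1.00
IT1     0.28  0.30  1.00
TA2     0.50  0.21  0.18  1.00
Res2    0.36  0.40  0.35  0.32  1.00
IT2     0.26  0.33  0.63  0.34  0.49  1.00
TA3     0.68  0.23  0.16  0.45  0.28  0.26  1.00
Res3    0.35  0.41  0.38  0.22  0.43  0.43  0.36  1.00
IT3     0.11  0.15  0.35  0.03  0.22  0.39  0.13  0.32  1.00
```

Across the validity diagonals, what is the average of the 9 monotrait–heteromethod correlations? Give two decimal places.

Convergent values: 0.50, 0.68, 0.45, 0.40, 0.41, 0.43, 0.63, 0.35, 0.39; mean = 4.24/9 = 0.47.

0.47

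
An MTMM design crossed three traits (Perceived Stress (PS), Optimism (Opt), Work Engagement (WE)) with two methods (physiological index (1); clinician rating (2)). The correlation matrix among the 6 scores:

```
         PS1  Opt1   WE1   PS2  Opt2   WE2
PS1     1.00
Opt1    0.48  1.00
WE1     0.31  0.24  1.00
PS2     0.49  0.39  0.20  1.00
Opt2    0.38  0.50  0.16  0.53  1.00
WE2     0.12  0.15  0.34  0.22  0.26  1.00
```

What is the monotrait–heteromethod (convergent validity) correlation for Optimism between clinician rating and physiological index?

Same trait (Opt), different methods: r(Opt2, Opt1) = 0.50.

0.50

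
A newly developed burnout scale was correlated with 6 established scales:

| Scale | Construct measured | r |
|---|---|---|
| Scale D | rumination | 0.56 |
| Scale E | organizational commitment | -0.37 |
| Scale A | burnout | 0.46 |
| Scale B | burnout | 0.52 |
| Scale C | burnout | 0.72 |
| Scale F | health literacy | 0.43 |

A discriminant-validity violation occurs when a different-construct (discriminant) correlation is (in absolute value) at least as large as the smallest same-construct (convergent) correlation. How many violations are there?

1

Convergent (same construct = burnout): Scale A, Scale B, Scale C.
Smallest convergent = 0.46. Discriminant |r|: 0.56, 0.37, 0.43; count ≥ 0.46 → 1.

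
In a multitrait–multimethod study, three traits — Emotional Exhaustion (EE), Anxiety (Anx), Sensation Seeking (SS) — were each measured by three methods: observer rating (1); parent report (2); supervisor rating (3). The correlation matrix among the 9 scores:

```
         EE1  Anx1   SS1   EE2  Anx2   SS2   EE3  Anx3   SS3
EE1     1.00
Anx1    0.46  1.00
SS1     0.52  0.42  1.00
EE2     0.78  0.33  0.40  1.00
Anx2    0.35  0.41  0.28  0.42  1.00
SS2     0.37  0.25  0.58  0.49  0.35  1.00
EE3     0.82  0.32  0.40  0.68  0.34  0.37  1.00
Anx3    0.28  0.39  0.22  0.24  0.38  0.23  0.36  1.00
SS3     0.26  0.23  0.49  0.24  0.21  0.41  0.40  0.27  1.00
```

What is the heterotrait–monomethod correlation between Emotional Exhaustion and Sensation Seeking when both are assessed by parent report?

0.49

Different traits, same method: r(EE2, SS2) = 0.49.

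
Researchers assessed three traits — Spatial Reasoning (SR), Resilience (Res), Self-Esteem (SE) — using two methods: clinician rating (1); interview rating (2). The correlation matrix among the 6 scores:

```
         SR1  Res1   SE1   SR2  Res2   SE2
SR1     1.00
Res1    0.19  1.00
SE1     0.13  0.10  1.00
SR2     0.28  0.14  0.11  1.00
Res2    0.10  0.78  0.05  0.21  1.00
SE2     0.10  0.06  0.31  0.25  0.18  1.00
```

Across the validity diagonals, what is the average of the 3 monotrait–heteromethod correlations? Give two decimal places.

0.46

Convergent values: 0.28, 0.78, 0.31; mean = 1.37/3 = 0.46.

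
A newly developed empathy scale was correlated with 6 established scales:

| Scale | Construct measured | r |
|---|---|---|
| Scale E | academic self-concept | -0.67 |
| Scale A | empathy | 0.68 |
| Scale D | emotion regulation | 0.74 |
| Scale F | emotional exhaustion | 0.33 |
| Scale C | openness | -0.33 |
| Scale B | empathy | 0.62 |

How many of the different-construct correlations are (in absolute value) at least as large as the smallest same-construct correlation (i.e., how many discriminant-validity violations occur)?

2

Convergent (same construct = empathy): Scale A, Scale B.
Smallest convergent = 0.62. Discriminant |r|: 0.67, 0.74, 0.33, 0.33; count ≥ 0.62 → 2.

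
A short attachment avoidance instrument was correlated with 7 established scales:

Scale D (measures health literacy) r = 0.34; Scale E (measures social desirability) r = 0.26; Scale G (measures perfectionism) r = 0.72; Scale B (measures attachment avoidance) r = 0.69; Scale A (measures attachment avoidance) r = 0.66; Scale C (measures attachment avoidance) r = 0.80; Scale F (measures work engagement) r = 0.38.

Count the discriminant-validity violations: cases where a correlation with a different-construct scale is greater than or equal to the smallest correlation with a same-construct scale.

1

Convergent (same construct = attachment avoidance): Scale B, Scale A, Scale C.
Smallest convergent = 0.66. Discriminant values: 0.34, 0.26, 0.72, 0.38; count ≥ 0.66 → 1.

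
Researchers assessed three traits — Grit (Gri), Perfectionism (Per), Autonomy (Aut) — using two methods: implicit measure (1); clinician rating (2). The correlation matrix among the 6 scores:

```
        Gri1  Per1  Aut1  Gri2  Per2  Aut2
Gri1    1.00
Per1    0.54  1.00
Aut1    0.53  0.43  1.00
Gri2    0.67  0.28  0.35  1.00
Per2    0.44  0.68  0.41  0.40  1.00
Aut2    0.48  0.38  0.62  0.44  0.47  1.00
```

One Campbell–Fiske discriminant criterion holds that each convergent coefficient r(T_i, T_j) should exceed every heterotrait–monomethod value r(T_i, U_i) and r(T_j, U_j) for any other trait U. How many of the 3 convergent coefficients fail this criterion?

0

Checking each validity diagonal entry against its comparison values:
Gri (methods 1·2): 0.67 vs {0.54, 0.40, 0.53, 0.44} → pass.
Per (methods 1·2): 0.68 vs {0.54, 0.40, 0.43, 0.47} → pass.
Aut (methods 1·2): 0.62 vs {0.53, 0.44, 0.43, 0.47} → pass.
0 of 3 fail.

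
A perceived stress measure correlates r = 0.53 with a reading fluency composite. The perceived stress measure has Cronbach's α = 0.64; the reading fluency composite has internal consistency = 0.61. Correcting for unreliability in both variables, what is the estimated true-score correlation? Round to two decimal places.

r_true = r_obs / √(r_xx · r_yy) = 0.53 / √(0.64 × 0.61) = 0.53 / √0.3904 = 0.53 / 0.6248 ≈ 0.85.

0.85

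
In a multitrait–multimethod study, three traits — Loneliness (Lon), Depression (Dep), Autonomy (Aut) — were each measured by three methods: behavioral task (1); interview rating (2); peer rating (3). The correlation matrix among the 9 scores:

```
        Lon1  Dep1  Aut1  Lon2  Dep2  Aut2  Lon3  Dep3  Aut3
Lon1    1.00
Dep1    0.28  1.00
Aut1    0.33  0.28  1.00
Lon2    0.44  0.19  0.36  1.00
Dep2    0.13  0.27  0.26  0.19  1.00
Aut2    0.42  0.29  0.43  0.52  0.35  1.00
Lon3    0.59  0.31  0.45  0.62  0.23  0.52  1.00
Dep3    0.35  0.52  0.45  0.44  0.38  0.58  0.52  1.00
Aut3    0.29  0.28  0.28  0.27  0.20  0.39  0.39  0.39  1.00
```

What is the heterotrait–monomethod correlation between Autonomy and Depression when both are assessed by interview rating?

Different traits, same method: r(Aut2, Dep2) = 0.35.

0.35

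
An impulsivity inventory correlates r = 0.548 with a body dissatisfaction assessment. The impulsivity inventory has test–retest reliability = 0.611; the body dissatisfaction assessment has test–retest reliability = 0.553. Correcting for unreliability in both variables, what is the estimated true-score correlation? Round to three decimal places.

0.943

r_true = r_obs / √(r_xx · r_yy) = 0.548 / √(0.611 × 0.553) = 0.548 / √0.337883 = 0.548 / 0.5813 ≈ 0.943.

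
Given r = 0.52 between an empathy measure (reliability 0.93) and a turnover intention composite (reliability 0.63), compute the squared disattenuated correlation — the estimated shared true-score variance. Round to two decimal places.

0.46

Disattenuated r = 0.52 / √(0.93 × 0.63) = 0.52 / 0.7654 = 0.6794.
Shared true-score variance = 0.6794² = 0.4616 ≈ 0.46.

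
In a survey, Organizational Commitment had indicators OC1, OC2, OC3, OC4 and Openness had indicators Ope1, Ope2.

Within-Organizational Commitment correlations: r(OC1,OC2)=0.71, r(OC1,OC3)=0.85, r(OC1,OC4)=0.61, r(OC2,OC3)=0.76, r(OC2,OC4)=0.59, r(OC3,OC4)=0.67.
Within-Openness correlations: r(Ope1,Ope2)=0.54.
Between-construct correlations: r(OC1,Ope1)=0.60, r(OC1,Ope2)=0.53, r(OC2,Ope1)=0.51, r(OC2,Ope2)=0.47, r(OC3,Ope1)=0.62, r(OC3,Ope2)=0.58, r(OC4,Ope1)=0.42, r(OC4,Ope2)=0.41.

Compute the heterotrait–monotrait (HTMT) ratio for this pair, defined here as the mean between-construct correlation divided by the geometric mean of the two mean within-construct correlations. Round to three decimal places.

0.843

Mean between = 4.14/8 = 0.5175.
Mean within-OC = 4.19/6 = 0.6983; mean within-Ope = 0.54/1 = 0.5400.
Geometric mean = √(0.6983 × 0.5400) = 0.6141.
HTMT = 0.5175 / 0.6141 = 0.843.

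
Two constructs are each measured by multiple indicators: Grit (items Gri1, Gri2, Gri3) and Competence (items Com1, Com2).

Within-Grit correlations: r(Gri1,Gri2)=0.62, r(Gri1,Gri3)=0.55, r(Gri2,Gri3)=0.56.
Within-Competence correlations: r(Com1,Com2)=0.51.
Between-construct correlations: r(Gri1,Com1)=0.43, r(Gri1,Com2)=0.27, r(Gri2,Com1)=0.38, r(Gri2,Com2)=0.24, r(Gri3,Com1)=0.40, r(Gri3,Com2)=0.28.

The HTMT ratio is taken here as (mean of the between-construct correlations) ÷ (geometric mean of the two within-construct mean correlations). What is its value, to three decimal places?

Mean between = 2.00/6 = 0.3333.
Mean within-Gri = 1.73/3 = 0.5767; mean within-Com = 0.51/1 = 0.5100.
Geometric mean = √(0.5767 × 0.5100) = 0.5423.
HTMT = 0.3333 / 0.5423 = 0.615.

0.615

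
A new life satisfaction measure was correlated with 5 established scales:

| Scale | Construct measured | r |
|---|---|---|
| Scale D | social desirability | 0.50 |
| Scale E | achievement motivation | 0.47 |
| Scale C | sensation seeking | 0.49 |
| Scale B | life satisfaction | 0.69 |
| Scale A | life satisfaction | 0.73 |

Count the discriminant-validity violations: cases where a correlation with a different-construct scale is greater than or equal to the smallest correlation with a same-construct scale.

Convergent (same construct = life satisfaction): Scale B, Scale A.
Smallest convergent = 0.69. Discriminant values: 0.50, 0.47, 0.49; count ≥ 0.69 → 0.

0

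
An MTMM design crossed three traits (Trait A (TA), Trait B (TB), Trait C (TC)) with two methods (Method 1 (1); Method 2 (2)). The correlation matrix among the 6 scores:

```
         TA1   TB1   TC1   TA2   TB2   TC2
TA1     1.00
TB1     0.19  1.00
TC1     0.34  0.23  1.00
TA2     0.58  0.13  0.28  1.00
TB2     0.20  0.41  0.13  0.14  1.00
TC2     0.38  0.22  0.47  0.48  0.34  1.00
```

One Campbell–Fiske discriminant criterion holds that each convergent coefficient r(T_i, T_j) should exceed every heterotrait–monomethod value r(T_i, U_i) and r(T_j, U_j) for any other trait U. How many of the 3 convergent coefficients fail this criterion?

1

Convergent coefficients and their comparison sets:
TA (methods 1·2): 0.58 vs {0.19, 0.14, 0.34, 0.48} → pass.
TB (methods 1·2): 0.41 vs {0.19, 0.14, 0.23, 0.34} → pass.
TC (methods 1·2): 0.47 vs {0.34, 0.48, 0.23, 0.34} → fail.
1 of 3 fail.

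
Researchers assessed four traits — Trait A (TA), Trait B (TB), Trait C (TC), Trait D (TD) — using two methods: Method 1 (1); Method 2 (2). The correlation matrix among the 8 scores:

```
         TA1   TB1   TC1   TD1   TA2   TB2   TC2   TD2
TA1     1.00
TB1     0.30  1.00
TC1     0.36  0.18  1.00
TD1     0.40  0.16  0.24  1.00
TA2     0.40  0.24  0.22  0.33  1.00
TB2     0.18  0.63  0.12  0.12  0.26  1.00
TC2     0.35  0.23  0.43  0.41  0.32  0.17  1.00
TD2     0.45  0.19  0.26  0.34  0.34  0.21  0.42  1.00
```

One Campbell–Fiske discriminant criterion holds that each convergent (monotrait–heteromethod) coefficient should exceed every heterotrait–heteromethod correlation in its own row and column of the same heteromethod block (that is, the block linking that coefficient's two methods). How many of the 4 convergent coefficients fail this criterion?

2

Each convergent coefficient versus the relevant comparison correlations:
TA (methods 1·2): 0.40 vs {0.18, 0.24, 0.35, 0.22, 0.45, 0.33} → fail.
TB (methods 1·2): 0.63 vs {0.24, 0.18, 0.23, 0.12, 0.19, 0.12} → pass.
TC (methods 1·2): 0.43 vs {0.22, 0.35, 0.12, 0.23, 0.26, 0.41} → pass.
TD (methods 1·2): 0.34 vs {0.33, 0.45, 0.12, 0.19, 0.41, 0.26} → fail.
2 of 4 fail.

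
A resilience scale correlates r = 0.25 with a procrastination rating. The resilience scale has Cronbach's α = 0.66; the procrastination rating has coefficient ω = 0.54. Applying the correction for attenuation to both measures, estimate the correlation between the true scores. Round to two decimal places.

r_true = r_obs / √(r_xx · r_yy) = 0.25 / √(0.66 × 0.54) = 0.25 / √0.3564 = 0.25 / 0.5970 ≈ 0.42.

0.42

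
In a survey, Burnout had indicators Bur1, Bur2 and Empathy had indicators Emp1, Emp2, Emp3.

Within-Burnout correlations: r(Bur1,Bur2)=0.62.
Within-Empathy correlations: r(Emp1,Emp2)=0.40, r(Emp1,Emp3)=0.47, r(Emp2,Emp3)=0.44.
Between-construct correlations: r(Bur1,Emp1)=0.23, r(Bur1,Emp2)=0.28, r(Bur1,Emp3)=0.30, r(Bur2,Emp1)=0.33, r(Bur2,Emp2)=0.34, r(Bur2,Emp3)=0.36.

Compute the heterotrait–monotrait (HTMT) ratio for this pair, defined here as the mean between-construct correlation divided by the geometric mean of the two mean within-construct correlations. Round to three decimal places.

0.589

Mean heterotrait r = 1.84/6 = 0.3067.
Mean within-Bur = 0.62/1 = 0.6200; mean within-Emp = 1.31/3 = 0.4367.
Geometric mean = √(0.6200 × 0.4367) = 0.5203.
HTMT = 0.3067 / 0.5203 = 0.589.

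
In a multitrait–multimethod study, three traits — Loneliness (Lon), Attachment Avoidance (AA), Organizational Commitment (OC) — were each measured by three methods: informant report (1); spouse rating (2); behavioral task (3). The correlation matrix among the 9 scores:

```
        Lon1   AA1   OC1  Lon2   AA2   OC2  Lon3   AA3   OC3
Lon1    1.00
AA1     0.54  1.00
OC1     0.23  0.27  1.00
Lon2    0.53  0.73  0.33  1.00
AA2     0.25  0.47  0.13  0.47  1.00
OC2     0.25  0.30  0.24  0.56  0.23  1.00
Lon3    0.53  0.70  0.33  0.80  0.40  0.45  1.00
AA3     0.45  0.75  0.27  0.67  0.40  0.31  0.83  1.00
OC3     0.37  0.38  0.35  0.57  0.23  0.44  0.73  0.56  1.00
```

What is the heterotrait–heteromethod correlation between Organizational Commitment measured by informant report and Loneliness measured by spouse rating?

0.33

Different traits and methods: r(OC1, Lon2) = 0.33.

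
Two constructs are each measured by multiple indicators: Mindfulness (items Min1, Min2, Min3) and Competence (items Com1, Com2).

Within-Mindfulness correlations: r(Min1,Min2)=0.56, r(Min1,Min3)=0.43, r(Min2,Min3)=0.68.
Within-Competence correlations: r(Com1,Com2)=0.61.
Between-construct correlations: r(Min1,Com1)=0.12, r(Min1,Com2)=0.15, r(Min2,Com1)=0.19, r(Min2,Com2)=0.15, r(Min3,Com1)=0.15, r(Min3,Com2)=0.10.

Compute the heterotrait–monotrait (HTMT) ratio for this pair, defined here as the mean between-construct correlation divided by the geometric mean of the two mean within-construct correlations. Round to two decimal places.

Mean heterotrait r = 0.86/6 = 0.1433.
Mean within-Min = 1.67/3 = 0.5567; mean within-Com = 0.61/1 = 0.6100.
Geometric mean = √(0.5567 × 0.6100) = 0.5827.
HTMT = 0.1433 / 0.5827 = 0.25.

0.25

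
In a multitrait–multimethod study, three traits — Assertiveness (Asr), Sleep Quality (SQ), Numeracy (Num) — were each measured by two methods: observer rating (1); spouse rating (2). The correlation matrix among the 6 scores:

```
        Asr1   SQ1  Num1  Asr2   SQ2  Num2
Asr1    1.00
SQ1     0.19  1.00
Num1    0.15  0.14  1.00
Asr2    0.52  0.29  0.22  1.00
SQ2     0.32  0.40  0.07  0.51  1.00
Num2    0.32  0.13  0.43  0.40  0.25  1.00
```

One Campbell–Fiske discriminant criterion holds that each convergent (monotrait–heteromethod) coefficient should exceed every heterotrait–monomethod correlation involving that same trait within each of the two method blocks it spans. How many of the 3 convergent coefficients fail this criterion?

Checking each validity diagonal entry against its comparison values:
Asr (methods 1·2): 0.52 vs {0.19, 0.51, 0.15, 0.40} → pass.
SQ (methods 1·2): 0.40 vs {0.19, 0.51, 0.14, 0.25} → fail.
Num (methods 1·2): 0.43 vs {0.15, 0.40, 0.14, 0.25} → pass.
1 of 3 fail.

1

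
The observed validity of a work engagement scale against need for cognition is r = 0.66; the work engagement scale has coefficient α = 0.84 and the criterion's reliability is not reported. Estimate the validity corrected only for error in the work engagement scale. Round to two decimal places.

0.72

Single correction: r_c = r_obs / √r_xx = 0.66 / √0.84 = 0.66 / 0.9165 ≈ 0.72.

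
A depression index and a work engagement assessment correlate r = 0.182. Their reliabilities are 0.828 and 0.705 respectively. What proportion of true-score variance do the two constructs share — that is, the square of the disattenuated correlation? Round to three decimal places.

0.057

Disattenuated r = 0.182 / √(0.828 × 0.705) = 0.182 / 0.7640 = 0.2382.
Shared true-score variance = 0.2382² = 0.0567 ≈ 0.057.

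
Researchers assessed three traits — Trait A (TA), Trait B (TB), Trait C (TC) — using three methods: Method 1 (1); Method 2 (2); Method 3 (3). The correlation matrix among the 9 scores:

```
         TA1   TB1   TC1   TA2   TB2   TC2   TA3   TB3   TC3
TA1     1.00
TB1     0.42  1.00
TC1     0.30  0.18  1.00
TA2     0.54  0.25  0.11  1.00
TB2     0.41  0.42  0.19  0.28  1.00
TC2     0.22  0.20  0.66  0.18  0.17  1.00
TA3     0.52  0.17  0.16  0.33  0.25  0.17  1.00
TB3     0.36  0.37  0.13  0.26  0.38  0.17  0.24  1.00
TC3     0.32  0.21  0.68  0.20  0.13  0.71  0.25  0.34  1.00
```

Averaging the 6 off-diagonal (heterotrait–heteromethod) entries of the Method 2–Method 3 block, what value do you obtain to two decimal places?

HTHM values (method 2 × method 3): 0.26, 0.20, 0.25, 0.13, 0.17, 0.17; mean = 1.18/6 = 0.20.

0.20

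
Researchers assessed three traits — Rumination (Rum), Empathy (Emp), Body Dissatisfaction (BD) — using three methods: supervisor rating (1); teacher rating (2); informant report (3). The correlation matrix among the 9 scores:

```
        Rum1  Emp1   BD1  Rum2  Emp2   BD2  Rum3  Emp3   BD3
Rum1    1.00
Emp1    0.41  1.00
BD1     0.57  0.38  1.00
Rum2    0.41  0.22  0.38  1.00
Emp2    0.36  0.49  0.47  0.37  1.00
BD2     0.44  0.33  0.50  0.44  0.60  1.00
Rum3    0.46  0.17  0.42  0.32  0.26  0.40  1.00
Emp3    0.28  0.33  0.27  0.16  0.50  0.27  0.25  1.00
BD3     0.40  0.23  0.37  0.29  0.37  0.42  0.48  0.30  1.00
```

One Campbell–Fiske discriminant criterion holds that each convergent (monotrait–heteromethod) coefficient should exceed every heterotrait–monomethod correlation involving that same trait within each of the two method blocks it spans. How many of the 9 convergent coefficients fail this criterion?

Each convergent coefficient versus the relevant comparison correlations:
Rum (methods 1·2): 0.41 vs {0.41, 0.37, 0.57, 0.44} → fail.
Rum (methods 1·3): 0.46 vs {0.41, 0.25, 0.57, 0.48} → fail.
Rum (methods 2·3): 0.32 vs {0.37, 0.25, 0.44, 0.48} → fail.
Emp (methods 1·2): 0.49 vs {0.41, 0.37, 0.38, 0.60} → fail.
Emp (methods 1·3): 0.33 vs {0.41, 0.25, 0.38, 0.30} → fail.
Emp (methods 2·3): 0.50 vs {0.37, 0.25, 0.60, 0.30} → fail.
BD (methods 1·2): 0.50 vs {0.57, 0.44, 0.38, 0.60} → fail.
BD (methods 1·3): 0.37 vs {0.57, 0.48, 0.38, 0.30} → fail.
BD (methods 2·3): 0.42 vs {0.44, 0.48, 0.60, 0.30} → fail.
9 of 9 fail.

9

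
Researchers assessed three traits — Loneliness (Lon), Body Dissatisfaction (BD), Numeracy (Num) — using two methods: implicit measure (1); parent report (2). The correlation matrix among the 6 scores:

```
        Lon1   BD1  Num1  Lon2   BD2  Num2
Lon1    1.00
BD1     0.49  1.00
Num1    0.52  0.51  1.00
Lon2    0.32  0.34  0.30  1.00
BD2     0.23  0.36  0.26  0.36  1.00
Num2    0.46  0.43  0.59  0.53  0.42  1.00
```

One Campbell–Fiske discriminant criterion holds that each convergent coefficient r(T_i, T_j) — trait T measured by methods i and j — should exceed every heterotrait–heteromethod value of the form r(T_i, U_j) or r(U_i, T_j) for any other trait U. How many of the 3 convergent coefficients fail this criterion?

Convergent coefficients and their comparison sets:
Lon (methods 1·2): 0.32 vs {0.23, 0.34, 0.46, 0.30} → fail.
BD (methods 1·2): 0.36 vs {0.34, 0.23, 0.43, 0.26} → fail.
Num (methods 1·2): 0.59 vs {0.30, 0.46, 0.26, 0.43} → pass.
2 of 3 fail.

2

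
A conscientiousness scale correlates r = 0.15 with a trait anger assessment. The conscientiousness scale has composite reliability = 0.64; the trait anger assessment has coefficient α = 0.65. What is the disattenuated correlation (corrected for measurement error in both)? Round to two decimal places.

0.23

r_true = r_obs / √(r_xx · r_yy) = 0.15 / √(0.64 × 0.65) = 0.15 / √0.4160 = 0.15 / 0.6450 ≈ 0.23.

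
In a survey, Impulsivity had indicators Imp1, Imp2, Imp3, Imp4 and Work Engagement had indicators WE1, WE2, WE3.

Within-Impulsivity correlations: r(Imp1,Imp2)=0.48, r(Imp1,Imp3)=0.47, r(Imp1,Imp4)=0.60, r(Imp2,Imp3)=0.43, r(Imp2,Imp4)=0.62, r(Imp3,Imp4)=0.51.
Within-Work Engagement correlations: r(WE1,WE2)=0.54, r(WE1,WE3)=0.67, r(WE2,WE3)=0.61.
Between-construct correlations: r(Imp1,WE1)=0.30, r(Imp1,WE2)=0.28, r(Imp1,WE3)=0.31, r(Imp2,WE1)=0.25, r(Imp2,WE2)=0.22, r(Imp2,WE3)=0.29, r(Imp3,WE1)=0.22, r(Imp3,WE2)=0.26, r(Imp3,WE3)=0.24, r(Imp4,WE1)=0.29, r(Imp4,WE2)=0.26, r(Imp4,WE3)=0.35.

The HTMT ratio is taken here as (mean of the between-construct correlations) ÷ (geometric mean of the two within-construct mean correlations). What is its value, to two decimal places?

0.49

Mean between = 3.27/12 = 0.2725.
Mean within-Imp = 3.11/6 = 0.5183; mean within-WE = 1.82/3 = 0.6067.
Geometric mean = √(0.5183 × 0.6067) = 0.5608.
HTMT = 0.2725 / 0.5608 = 0.49.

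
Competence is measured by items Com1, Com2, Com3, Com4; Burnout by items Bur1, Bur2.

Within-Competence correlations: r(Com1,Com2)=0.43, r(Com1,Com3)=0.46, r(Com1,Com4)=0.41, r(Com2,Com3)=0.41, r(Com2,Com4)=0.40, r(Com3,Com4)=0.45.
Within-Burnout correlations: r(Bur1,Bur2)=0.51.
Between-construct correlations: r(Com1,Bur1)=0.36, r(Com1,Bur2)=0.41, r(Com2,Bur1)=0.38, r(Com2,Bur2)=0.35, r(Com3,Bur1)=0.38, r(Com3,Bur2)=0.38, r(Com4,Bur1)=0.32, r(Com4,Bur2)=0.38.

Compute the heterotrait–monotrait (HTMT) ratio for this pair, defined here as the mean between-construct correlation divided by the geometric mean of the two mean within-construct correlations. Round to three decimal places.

Mean heterotrait r = 2.96/8 = 0.3700.
Mean within-Com = 2.56/6 = 0.4267; mean within-Bur = 0.51/1 = 0.5100.
Geometric mean = √(0.4267 × 0.5100) = 0.4665.
HTMT = 0.3700 / 0.4665 = 0.793.

0.793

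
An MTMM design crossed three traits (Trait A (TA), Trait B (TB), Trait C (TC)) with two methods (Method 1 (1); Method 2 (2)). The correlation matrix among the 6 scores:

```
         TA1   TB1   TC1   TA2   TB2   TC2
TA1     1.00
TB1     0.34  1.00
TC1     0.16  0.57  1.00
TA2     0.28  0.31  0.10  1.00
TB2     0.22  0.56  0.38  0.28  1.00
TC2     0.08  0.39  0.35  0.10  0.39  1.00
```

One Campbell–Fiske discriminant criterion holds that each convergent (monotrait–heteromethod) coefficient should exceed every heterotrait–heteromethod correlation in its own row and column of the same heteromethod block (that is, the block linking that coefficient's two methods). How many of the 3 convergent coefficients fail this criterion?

2

Each convergent coefficient versus the relevant comparison correlations:
TA (methods 1·2): 0.28 vs {0.22, 0.31, 0.08, 0.10} → fail.
TB (methods 1·2): 0.56 vs {0.31, 0.22, 0.39, 0.38} → pass.
TC (methods 1·2): 0.35 vs {0.10, 0.08, 0.38, 0.39} → fail.
2 of 3 fail.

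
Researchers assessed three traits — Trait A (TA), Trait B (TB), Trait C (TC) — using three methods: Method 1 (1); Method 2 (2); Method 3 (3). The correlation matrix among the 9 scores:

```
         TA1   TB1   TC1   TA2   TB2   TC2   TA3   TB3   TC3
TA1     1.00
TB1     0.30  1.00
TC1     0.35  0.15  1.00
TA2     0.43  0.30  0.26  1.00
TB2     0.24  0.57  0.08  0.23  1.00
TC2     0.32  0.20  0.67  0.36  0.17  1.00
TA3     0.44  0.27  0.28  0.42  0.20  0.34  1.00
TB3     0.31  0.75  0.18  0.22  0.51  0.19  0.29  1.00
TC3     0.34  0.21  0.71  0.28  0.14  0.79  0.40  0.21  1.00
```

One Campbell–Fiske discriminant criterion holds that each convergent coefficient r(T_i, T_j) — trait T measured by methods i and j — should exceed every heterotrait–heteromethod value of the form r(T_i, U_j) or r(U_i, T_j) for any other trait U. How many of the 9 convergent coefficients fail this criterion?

Checking each validity diagonal entry against its comparison values:
TA (methods 1·2): 0.43 vs {0.24, 0.30, 0.32, 0.26} → pass.
TA (methods 1·3): 0.44 vs {0.31, 0.27, 0.34, 0.28} → pass.
TA (methods 2·3): 0.42 vs {0.22, 0.20, 0.28, 0.34} → pass.
TB (methods 1·2): 0.57 vs {0.30, 0.24, 0.20, 0.08} → pass.
TB (methods 1·3): 0.75 vs {0.27, 0.31, 0.21, 0.18} → pass.
TB (methods 2·3): 0.51 vs {0.20, 0.22, 0.14, 0.19} → pass.
TC (methods 1·2): 0.67 vs {0.26, 0.32, 0.08, 0.20} → pass.
TC (methods 1·3): 0.71 vs {0.28, 0.34, 0.18, 0.21} → pass.
TC (methods 2·3): 0.79 vs {0.34, 0.28, 0.19, 0.14} → pass.
0 of 9 fail.

0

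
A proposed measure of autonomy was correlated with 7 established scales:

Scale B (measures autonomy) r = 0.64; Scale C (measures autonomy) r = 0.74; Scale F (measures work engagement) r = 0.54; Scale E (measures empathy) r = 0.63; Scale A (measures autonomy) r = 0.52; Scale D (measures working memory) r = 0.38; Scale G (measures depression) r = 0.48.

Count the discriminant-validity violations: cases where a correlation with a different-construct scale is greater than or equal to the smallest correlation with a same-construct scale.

2

Convergent (same construct = autonomy): Scale B, Scale C, Scale A.
Smallest convergent = 0.52. Discriminant values: 0.54, 0.63, 0.38, 0.48; count ≥ 0.52 → 2.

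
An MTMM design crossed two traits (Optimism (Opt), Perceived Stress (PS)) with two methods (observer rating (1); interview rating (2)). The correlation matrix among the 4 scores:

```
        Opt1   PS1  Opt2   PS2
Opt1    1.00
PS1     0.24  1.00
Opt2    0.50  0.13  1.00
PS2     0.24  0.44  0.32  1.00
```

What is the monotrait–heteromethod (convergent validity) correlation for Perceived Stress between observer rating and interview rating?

Same trait (PS), different methods: r(PS1, PS2) = 0.44.

0.44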